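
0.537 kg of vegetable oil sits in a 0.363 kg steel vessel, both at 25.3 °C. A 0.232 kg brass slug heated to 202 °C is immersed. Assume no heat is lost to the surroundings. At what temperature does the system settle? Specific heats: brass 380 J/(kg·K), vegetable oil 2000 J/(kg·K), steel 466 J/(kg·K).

Net heat exchanged in the isolated system is zero:
0.232*380*(T − 202) + 0.537*2000*(T − 25.3) + 0.363*466*(T − 25.3) = 0
88.16(T − 202) + 1074(T − 25.3) + 169.16(T − 25.3) = 0
1331.3 T = 49260
T = 49260/1331.3 ≈ 37.00 °C

T_f ≈ 37.0 °C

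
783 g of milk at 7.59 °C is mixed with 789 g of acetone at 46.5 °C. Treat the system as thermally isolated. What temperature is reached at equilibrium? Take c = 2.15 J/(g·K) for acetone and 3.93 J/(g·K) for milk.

T_f ≈ 21.4 °C

Heat lost by the acetone equals heat gained by the milk:
789·2.15·(46.5 − T) = 783·3.93·(T − 7.59)
1696.3(46.5 − T) = 3077.2(T − 7.59)
4773.5 T = 102236  ⇒  T ≈ 21.42 °C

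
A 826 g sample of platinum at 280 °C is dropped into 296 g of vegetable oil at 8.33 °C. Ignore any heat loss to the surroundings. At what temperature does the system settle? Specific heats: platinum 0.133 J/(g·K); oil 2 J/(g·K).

T_f ≈ 50.9 °C

T_f = Σ m_i c_i T_i / Σ m_i c_i:
T_f = (109.86*280 + 592*8.33) / (109.86 + 592)
    = 35692 / 701.86 ≈ 50.85 °C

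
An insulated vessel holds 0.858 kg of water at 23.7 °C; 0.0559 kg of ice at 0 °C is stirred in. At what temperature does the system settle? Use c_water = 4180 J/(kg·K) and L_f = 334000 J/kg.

Let T be the final temperature. ΣQ_i = 0:
latent heat to melt: 0.0559·334000 = 18671
  meltwater 0→T: 0.0559·4180·T = 233.66 T
  water: 3586.4(T − 23.7)
3820.1 T = 84999 − 18671 = 66328
T ≈ 17.36 °C. Since T > 0 °C, the all-ice-melts assumption holds.

T_f ≈ 17.4 °C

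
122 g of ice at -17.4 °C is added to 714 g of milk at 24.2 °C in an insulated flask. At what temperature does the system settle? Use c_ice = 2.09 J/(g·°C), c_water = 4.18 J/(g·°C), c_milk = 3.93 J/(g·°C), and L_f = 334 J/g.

T_f ≈ 6.9 °C

Net heat exchanged in the isolated system is zero:
ice -17.4→0 °C: 122·2.09·17.4 = 4436.7
  fusion: m_ice L_f = 122·334 = 40748
  meltwater 0→T: 122·4.18·T = 509.96 T
  milk: 2806(T − 24.2)
3316 T = 67906 − 45185 = 22721
T ≈ 6.85 °C — above 0 °C, consistent with complete melting.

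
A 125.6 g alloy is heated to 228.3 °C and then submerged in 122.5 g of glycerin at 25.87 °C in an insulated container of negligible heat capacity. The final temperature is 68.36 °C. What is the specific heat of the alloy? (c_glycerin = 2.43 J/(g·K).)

Heat lost by the alloy = heat gained by the glycerin:
125.6×c×(228.3 − 68.36) = 122.5×2.43×(68.36 − 25.87)
20088 c = 12648  ⇒  c ≈ 0.6296 J/(g·K)

c ≈ 0.63 J/(g·K)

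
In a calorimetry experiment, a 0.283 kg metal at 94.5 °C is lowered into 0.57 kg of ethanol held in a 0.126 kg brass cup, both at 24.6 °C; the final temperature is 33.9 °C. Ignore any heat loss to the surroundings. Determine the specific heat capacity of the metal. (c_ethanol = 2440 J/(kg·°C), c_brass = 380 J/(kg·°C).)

Let T be the final temperature. ΣQ_i = 0:
0.283×c×(33.9 − 94.5) + 0.57×2440×(33.9 − 24.6) + 0.126×380×(33.9 − 24.6) = 0
-17.15 c = -13380
c = -13380/-17.15 ≈ 780.2 J/(kg·°C)

c ≈ 780 J/(kg·°C)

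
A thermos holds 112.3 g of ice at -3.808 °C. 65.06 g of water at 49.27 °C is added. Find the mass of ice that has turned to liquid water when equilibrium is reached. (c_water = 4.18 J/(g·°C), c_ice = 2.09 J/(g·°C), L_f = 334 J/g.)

Water can give up m c ΔT = 65.06·4.18·49.27 = 13399 J before reaching 0 °C.
Of that, 112.3·2.09·3.808 = 893.76 J goes to bring the ice to 0 °C, leaving 12505 J.
Fully melting the ice requires m_ice L_f = 112.3·334 = 37508 J.
That's not enough to melt it all — equilibrium is at 0 °C with ice remaining.
Mass melted = 12505/334 ≈ 37.44 g.

m_melted ≈ 37.4 g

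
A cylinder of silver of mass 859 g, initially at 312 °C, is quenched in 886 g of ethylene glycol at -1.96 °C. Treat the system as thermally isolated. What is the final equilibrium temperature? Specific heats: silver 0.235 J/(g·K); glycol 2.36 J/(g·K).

|Q_silver| = |Q_glycol|:
859*0.235*(312 − T) = 886*2.36*(T − (-1.96))
201.86(312 − T) = 2091(T − (-1.96))
2292.8 T = 58884  ⇒  T ≈ 25.68 °C

T_f ≈ 25.7 °C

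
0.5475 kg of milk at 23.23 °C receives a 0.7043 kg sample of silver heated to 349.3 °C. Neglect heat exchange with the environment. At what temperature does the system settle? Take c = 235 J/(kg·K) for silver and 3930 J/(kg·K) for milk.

T_f ≈ 46.5 °C

T_f is the heat-capacity-weighted average of the initial temperatures:
T_f = (165.51·349.3 + 2151.7·23.23) / (165.51 + 2151.7)
    = 107796 / 2317.2 ≈ 46.52 °C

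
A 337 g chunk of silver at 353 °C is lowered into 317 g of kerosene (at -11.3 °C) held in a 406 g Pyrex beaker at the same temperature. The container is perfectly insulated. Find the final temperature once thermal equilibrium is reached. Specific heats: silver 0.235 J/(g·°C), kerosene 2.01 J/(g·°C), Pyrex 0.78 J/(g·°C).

T_f = Σ m_i c_i T_i / Σ m_i c_i:
T_f = (79.19×353 + 637.17×(-11.3) + 316.68×(-11.3)) / (79.19 + 637.17 + 316.68)
    = 17177 / 1033 ≈ 16.63 °C

T_f ≈ 16.6 °C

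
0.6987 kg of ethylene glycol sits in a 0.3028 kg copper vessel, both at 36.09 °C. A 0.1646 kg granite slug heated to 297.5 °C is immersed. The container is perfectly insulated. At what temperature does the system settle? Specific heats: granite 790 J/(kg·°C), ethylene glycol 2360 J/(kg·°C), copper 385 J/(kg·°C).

T_f ≈ 54.0 °C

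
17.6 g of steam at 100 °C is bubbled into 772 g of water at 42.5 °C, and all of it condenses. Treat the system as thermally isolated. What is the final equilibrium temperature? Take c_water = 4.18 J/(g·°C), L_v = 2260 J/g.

T_f ≈ 55.8 °C

Conservation of energy gives ΣQ = 0:
latent heat released on condensation: 17.6·2260 = 39776
  condensed water 100 °C→T: 73.57(T − 100)
  water warms: 772·4.18·(T − 42.5) = 3227(T − 42.5)
3300.5 T = 39776 + 7356.8 + 137146 = 184279
T ≈ 55.83 °C, under the boiling point, so the assumption holds.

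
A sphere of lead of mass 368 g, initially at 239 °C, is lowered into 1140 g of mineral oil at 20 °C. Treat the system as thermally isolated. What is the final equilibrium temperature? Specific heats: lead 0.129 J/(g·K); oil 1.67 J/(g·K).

T_f ≈ 25.3 °C

Set heat shed by the hot body equal to heat absorbed by the cold body:
368×0.129×(239 − T) = 1140×1.67×(T − 20)
47.47(239 − T) = 1903.8(T − 20)
1951.3 T = 49422  ⇒  T ≈ 25.33 °C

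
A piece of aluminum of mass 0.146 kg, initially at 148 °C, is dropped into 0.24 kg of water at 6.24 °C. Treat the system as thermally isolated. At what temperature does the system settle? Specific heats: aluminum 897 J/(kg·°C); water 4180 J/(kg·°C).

T_f ≈ 22.6 °C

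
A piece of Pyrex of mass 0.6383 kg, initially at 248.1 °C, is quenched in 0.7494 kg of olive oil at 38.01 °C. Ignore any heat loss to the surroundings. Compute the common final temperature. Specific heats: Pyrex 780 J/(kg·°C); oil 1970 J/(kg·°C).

Let T be the final temperature. ΣQ_i = 0:
0.6383*780*(T − 248.1) + 0.7494*1970*(T − 38.01) = 0
1974.2 T = 179637
T = 179637/1974.2 ≈ 90.99 °C

T_f ≈ 91.0 °C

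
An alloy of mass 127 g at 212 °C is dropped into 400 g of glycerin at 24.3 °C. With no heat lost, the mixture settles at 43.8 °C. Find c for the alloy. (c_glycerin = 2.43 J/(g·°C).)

Heat lost by the alloy = heat gained by the glycerin:
127·c·(212 − 43.8) = 400·2.43·(43.8 − 24.3)
21361 c = 18954  ⇒  c ≈ 0.8873 J/(g·°C)

c ≈ 0.887 J/(g·°C)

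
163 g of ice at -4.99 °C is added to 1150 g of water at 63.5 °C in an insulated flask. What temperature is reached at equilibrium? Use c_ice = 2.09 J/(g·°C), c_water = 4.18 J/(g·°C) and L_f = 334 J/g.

T_f ≈ 45.4 °C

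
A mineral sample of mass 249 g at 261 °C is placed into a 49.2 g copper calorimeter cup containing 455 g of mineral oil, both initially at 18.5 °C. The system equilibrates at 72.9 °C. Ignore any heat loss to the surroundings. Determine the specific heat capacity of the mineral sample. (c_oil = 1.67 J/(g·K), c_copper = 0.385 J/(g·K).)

c ≈ 0.905 J/(g·K)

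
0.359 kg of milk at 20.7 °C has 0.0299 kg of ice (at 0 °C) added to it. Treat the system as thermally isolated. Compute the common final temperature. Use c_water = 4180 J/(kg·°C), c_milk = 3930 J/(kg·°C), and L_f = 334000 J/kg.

T_f ≈ 12.5 °C

Conservation of energy gives ΣQ = 0:
melt ice: 0.0299·334000 = 9986.6; meltwater 0→T: 0.0299·4180·T = 124.98 T; milk cools: 0.359·3930·(T − 20.7) = 1410.9(T − 20.7)
1535.9 T = 29205 − 9986.6 = 19218
T ≈ 12.51 °C. Since T > 0 °C, the all-ice-melts assumption holds.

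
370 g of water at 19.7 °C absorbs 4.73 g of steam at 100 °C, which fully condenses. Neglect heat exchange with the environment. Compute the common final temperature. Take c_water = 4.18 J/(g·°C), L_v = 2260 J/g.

T_f ≈ 27.5 °C

Setting the total heat transfer to zero:
latent heat released on condensation: 4.73×2260 = 10690; condensed water 100 °C→T: 19.77(T − 100); water warms: 370×4.18×(T − 19.7) = 1546.6(T − 19.7)
1566.4 T = 10690 + 1977.1 + 30468 = 43135
T ≈ 27.54 °C (< 100 °C, so full condensation is consistent).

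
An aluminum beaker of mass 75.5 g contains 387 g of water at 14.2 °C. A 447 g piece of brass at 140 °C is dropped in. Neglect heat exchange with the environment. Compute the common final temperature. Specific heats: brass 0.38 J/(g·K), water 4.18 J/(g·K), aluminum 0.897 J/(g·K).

T_f = Σ m_i c_i T_i / Σ m_i c_i:
T_f = (169.86×140 + 1617.7×14.2 + 67.72×14.2) / (169.86 + 1617.7 + 67.72)
    = 47713 / 1855.2 ≈ 25.72 °C

T_f ≈ 25.7 °C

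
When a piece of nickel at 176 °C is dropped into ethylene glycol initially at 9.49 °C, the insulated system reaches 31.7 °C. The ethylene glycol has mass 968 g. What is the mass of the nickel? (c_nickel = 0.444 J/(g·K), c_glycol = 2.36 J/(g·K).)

m ≈ 792 g

Heat lost by the nickel = heat gained by the glycol:
m×0.444×(176 − 31.7) = 968×2.36×(31.7 − 9.49)
64.07 m = 50738  ⇒  m ≈ 791.9 g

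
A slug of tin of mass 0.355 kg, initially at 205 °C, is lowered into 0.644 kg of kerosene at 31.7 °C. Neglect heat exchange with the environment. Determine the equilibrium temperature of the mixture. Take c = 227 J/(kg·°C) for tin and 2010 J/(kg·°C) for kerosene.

T_f ≈ 41.9 °C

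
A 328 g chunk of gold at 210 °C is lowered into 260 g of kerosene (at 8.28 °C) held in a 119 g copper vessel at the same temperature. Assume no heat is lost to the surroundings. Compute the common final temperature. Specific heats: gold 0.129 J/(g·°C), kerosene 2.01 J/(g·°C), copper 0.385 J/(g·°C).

T_f ≈ 22.3 °C

Energy conservation, ΣQ = 0:
328*0.129*(T − 210) + 260*2.01*(T − 8.28) + 119*0.385*(T − 8.28) = 0
42.31(T − 210) + 522.6(T − 8.28) + 45.81(T − 8.28) = 0
(42.31 + 522.6 + 45.81) T = 42.31*210 + 522.6*8.28 + 45.81*8.28
T = 13592 / 610.73 = 22.3 °C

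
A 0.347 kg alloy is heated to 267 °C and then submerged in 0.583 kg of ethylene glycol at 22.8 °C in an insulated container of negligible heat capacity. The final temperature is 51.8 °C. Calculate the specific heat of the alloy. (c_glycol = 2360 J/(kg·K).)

c ≈ 534 J/(kg·K)

Taking heat into each body as positive, Σ m c ΔT = 0:
0.347·c·(51.8 − 267) + 0.583·2360·(51.8 − 22.8) = 0
-74.67 c = -39901
c = -39901/-74.67 ≈ 534.3 J/(kg·K)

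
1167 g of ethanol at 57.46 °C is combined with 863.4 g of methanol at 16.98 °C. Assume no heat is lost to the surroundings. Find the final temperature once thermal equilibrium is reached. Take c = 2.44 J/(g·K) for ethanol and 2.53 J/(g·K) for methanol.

T_f ≈ 39.9 °C

Taking heat into each body as positive, Σ m c ΔT = 0:
1167·2.44·(T − 57.46) + 863.4·2.53·(T − 16.98) = 0
2847.5(T − 57.46) + 2184.4(T − 16.98) = 0
(2847.5 + 2184.4) T = 2847.5·57.46 + 2184.4·16.98
T ≈ 39.89 °C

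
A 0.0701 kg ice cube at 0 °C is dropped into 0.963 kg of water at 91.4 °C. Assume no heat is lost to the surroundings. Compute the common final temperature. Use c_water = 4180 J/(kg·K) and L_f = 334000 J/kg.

T_f ≈ 79.8 °C

Let T be the final temperature. ΣQ_i = 0:
melt ice: 0.0701×334000 = 23413
  warm the meltwater: 293.02 T
  water cools: 0.963×4180×(T − 91.4) = 4025.3(T − 91.4)
4318.4 T = 367916 − 23413 = 344503
T ≈ 79.78 °C. Since T > 0 °C, the all-ice-melts assumption holds.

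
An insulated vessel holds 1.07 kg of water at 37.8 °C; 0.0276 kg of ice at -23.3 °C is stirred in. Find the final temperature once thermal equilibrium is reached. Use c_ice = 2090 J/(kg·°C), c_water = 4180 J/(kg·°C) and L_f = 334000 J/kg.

T_f ≈ 34.5 °C

Energy balance with sensible and latent terms:
ice -23.3→0 °C: 0.0276×2090×23.3 = 1344; fusion: m_ice L_f = 0.0276×334000 = 9218.4; meltwater 0→T: 0.0276×4180×T = 115.37 T; water cools: 1.07×4180×(T − 37.8) = 4472.6(T − 37.8)
4588 T = 169064 − 10562 = 158502
T ≈ 34.55 °C — above 0 °C, consistent with complete melting.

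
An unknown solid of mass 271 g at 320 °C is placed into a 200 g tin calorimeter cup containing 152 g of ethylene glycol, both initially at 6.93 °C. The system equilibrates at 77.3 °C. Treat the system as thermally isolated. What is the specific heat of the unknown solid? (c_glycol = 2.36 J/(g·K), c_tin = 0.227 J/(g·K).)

Heat gained plus heat lost sum to zero:
271×c×(77.3 − 320) + 152×2.36×(77.3 − 6.93) + 200×0.227×(77.3 − 6.93) = 0
-65772 c = -28438
c = -28438/-65772 ≈ 0.4324 J/(g·K)

c ≈ 0.432 J/(g·K)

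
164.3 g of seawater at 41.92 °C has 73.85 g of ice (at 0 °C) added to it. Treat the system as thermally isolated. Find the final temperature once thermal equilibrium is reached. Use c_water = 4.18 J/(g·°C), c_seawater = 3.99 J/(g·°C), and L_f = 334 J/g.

Net heat exchanged in the isolated system is zero:
fusion: m_ice L_f = 73.85×334 = 24666
  warm the meltwater: 308.69 T
  seawater: 655.56(T − 41.92)
964.25 T = 27481 − 24666 = 2815
T ≈ 2.92 °C — above 0 °C, consistent with complete melting.

T_f ≈ 2.9 °C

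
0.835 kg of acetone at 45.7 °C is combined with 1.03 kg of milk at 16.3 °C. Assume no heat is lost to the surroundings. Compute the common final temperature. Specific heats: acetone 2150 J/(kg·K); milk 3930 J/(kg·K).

T_f ≈ 25.3 °C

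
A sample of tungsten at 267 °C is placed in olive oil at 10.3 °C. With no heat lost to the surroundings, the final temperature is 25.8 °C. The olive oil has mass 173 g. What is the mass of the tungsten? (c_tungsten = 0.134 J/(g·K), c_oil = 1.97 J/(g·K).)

Heat lost by the tungsten = heat gained by the oil:
m·0.134·(267 − 25.8) = 173·1.97·(25.8 − 10.3)
32.32 m = 5282.6  ⇒  m ≈ 163.4 g

m ≈ 163 g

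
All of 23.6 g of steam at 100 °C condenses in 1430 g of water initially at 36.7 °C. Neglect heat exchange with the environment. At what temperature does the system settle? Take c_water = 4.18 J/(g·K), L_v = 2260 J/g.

Taking heat into each body as positive, Σ m c ΔT = 0:
condense steam: −23.6·2260 = −53336; condensed water 100 °C→T: 98.65(T − 100); original water: 5977.4(T − 36.7)
6076 T = 53336 + 9864.8 + 219371 = 282571
T ≈ 46.51 °C, under the boiling point, so the assumption holds.

T_f ≈ 46.5 °C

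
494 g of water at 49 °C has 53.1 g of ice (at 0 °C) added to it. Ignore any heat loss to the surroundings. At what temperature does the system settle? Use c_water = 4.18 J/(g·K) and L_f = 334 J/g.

Let T be the final temperature. ΣQ_i = 0:
fusion: m_ice L_f = 53.1·334 = 17735
  meltwater 0→T: 53.1·4.18·T = 221.96 T
  water cools: 494·4.18·(T − 49) = 2064.9(T − 49)
2286.9 T = 101181 − 17735 = 83446
T ≈ 36.49 °C — above 0 °C, consistent with complete melting.

T_f ≈ 36.5 °C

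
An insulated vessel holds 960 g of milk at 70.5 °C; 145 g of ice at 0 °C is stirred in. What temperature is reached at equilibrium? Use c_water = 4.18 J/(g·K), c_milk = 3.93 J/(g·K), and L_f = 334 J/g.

T_f ≈ 49.7 °C

Conservation of energy gives ΣQ = 0:
latent heat to melt: 145·334 = 48430
  warm the meltwater: 606.1 T
  milk cools: 960·3.93·(T − 70.5) = 3772.8(T − 70.5)
4378.9 T = 265982 − 48430 = 217552
T ≈ 49.68 °C — above 0 °C, consistent with complete melting.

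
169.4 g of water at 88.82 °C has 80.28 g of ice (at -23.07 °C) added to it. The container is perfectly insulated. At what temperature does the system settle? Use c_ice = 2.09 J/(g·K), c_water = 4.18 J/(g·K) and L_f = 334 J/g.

Taking heat into each body as positive, Σ m c ΔT = 0:
warm ice to 0 °C: 80.28·2.09·(0 − (-23.07)) = 3870.8
  melt ice: 80.28·334 = 26814
  warm the meltwater: 335.57 T
  water cools: 169.4·4.18·(T − 88.82) = 708.09(T − 88.82)
1043.7 T = 62893 − 30684 = 32208
T ≈ 30.86 °C — above 0 °C, consistent with complete melting.

T_f ≈ 30.9 °C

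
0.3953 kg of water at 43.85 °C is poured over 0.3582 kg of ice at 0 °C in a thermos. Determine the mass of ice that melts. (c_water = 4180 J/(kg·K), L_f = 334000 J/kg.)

m_melted ≈ 0.217 kg

Water can give up m c ΔT = 0.3953×4180×43.85 = 72456 J before reaching 0 °C.
Fully melting the ice requires m_ice L_f = 0.3582×334000 = 119639 J.
72456 J < 119639 J, so only part of the ice melts and the system sits at 0 °C.
Mass melted = 72456/334000 ≈ 0.2169 kg.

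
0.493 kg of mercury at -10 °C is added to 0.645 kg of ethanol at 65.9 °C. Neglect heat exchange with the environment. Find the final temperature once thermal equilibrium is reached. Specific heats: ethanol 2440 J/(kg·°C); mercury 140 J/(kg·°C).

T_f ≈ 62.7 °C

Heat lost by the ethanol equals heat gained by the mercury:
0.645×2440×(65.9 − T) = 0.493×140×(T − (-10))
1573.8(65.9 − T) = 69.02(T − (-10))
1642.8 T = 103023  ⇒  T ≈ 62.71 °C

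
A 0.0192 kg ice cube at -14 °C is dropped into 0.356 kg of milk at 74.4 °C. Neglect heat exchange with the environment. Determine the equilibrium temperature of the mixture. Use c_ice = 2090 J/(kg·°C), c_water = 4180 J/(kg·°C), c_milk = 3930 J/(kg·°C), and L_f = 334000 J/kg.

Energy conservation, ΣQ = 0:
ice -14→0 °C: 0.0192×2090×14 = 561.79
  fusion: m_ice L_f = 0.0192×334000 = 6412.8
  warm the meltwater: 80.26 T
  milk cools: 0.356×3930×(T − 74.4) = 1399.1(T − 74.4)
1479.3 T = 104092 − 6974.6 = 97117
T ≈ 65.65 °C. Since T > 0 °C, the all-ice-melts assumption holds.

T_f ≈ 65.6 °C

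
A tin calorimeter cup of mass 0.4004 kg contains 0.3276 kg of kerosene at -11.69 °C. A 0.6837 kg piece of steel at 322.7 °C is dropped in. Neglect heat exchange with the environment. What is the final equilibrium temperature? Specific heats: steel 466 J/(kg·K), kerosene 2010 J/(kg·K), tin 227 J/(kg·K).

T_f ≈ 88.1 °C

Net heat exchanged in the isolated system is zero:
0.6837·466·(T − 322.7) + 0.3276·2010·(T − (-11.69)) + 0.4004·227·(T − (-11.69)) = 0
318.6(T − 322.7) + 658.48(T − (-11.69)) + 90.89(T − (-11.69)) = 0
(318.6 + 658.48 + 90.89) T = 318.6·322.7 + 658.48·(-11.69) + 90.89·(-11.69)
T = 94053/1068 ≈ 88.07 °C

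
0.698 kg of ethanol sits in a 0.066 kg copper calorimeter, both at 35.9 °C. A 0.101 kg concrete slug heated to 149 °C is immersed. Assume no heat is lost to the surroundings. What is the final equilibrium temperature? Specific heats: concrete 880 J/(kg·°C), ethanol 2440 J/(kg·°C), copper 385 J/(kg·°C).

T_f ≈ 41.4 °C

Heat gained plus heat lost sum to zero:
0.101*880*(T − 149) + 0.698*2440*(T − 35.9) + 0.066*385*(T − 35.9) = 0
88.88(T − 149) + 1703.1(T − 35.9) + 25.41(T − 35.9) = 0
(88.88 + 1703.1 + 25.41) T = 88.88*149 + 1703.1*35.9 + 25.41*35.9
T ≈ 41.43 °C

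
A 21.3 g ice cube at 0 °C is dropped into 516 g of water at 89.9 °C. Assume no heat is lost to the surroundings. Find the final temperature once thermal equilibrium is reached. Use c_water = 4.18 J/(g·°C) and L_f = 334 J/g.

T_f ≈ 83.2 °C

Taking heat into each body as positive, Σ m c ΔT = 0:
melt ice: 21.3×334 = 7114.2; warm the meltwater: 89.03 T; water: 2156.9(T − 89.9)
2245.9 T = 193904 − 7114.2 = 186789
T ≈ 83.17 °C (positive, so assuming full melt was valid).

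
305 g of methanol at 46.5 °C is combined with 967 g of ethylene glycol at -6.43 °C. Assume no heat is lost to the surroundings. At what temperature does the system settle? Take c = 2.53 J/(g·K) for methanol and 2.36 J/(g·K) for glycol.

Taking heat into each body as positive, Σ m c ΔT = 0:
305*2.53*(T − 46.5) + 967*2.36*(T − (-6.43)) = 0
771.65(T − 46.5) + 2282.1(T − (-6.43)) = 0
(771.65 + 2282.1) T = 771.65*46.5 + 2282.1*(-6.43)
T = 21208 / 3053.8 = 6.94 °C

T_f ≈ 6.9 °C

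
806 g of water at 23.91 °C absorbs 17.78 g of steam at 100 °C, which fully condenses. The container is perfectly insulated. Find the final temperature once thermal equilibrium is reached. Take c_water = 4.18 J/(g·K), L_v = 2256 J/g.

T_f ≈ 37.2 °C

Sum of m c ΔT and latent-heat terms is zero:
latent heat released on condensation: 17.78·2256 = 40112; condensate cools 100→T: 17.78·4.18·(T − 100) = 74.32(T − 100); water warms: 806·4.18·(T − 23.91) = 3369.1(T − 23.91)
3443.4 T = 40112 + 7432 + 80555 = 128098
T ≈ 37.20 °C (< 100 °C, so full condensation is consistent).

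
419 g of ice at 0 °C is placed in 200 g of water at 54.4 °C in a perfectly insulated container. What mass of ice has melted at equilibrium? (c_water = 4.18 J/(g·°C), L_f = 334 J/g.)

m_melted ≈ 136 g

Cooling the water to 0 °C releases 200×4.18×54.4 = 45478 J.
Melting all 419 g of ice would need 419×334 = 139946 J.
45478 J < 139946 J, so only part of the ice melts and the system sits at 0 °C.
m_melted×334 = 45478  ⇒  m_melted ≈ 136.2 g.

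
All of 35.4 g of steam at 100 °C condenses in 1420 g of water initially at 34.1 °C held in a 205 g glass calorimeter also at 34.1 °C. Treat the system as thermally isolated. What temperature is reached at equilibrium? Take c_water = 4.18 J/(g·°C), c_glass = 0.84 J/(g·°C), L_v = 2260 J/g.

T_f ≈ 48.4 °C

Let T be the final temperature. ΣQ_i = 0:
condense steam: −35.4×2260 = −80004; condensate cools 100→T: 35.4×4.18×(T − 100) = 147.97(T − 100); water warms: 1420×4.18×(T − 34.1) = 5935.6(T − 34.1); glass cup: 205×0.84×(T − 34.1) = 172.2(T − 34.1)
6255.8 T = 80004 + 14797 + 208276 = 303077
T ≈ 48.45 °C, under the boiling point, so the assumption holds.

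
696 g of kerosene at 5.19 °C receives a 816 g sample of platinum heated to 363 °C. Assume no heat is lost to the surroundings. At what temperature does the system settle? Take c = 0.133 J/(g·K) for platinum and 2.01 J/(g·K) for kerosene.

T_f ≈ 30.9 °C

Taking heat into each body as positive, Σ m c ΔT = 0:
816×0.133×(T − 363) + 696×2.01×(T − 5.19) = 0
1507.5 T = 46656
T ≈ 30.95 °C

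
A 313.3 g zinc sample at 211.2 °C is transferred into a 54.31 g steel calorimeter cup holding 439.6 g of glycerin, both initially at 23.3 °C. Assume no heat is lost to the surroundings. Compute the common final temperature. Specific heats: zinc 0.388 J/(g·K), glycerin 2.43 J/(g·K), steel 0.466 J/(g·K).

T_f is the heat-capacity-weighted average of the initial temperatures:
T_f = (121.56·211.2 + 1068.2·23.3 + 25.31·23.3) / (121.56 + 1068.2 + 25.31)
    = 51153 / 1215.1 ≈ 42.10 °C

T_f ≈ 42.1 °C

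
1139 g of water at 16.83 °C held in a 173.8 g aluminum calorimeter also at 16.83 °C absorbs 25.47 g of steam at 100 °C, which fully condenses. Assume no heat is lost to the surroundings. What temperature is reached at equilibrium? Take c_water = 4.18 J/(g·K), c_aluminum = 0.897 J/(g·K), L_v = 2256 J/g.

Energy balance with sensible and latent terms:
latent heat released on condensation: 25.47·2256 = 57460; condensed water 100 °C→T: 106.46(T − 100); original water: 4761(T − 16.83); aluminum cup: 173.8·0.897·(T − 16.83) = 155.9(T − 16.83)
5023.4 T = 57460 + 10646 + 82752 = 150859
T ≈ 30.03 °C — below 100 °C, confirming all the steam condensed.

T_f ≈ 30.0 °C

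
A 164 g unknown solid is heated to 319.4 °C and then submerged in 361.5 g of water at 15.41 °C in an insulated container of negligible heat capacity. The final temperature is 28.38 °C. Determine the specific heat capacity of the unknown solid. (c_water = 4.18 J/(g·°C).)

m_s c (T_s − T_f) = m_water c_water (T_f − T_0):
164×c×(319.4 − 28.38) = 361.5×4.18×(28.38 − 15.41)
47727 c = 19599  ⇒  c ≈ 0.4106 J/(g·°C)

c ≈ 0.411 J/(g·°C)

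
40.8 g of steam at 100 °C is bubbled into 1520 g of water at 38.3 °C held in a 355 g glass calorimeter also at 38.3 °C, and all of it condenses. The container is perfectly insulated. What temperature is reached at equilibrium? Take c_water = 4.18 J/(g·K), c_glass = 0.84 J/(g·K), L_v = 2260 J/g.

Heat gained plus heat lost sum to zero:
steam→water at 100 °C releases m L_v = 40.8×2260 = 92208
  condensed water 100 °C→T: 170.54(T − 100)
  water warms: 1520×4.18×(T − 38.3) = 6353.6(T − 38.3)
  cup: 298.2(T − 38.3)
6822.3 T = 92208 + 17054 + 254764 = 364026
T ≈ 53.36 °C (< 100 °C, so full condensation is consistent).

T_f ≈ 53.4 °C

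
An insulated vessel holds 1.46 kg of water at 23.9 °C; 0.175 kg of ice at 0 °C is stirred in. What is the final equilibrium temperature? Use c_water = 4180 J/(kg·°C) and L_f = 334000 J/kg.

T_f ≈ 12.8 °C

Setting the total heat transfer to zero:
fusion: m_ice L_f = 0.175×334000 = 58450; warm the meltwater: 731.5 T; water cools: 1.46×4180×(T − 23.9) = 6102.8(T − 23.9)
6834.3 T = 145857 − 58450 = 87407
T ≈ 12.79 °C. Since T > 0 °C, the all-ice-melts assumption holds.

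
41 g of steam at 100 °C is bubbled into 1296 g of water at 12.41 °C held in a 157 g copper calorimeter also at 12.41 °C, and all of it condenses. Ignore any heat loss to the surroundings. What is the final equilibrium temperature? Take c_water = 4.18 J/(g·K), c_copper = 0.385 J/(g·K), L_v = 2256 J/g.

Sum of m c ΔT and latent-heat terms is zero:
latent heat released on condensation: 41·2256 = 92496
  condensed water 100 °C→T: 171.38(T − 100)
  water warms: 1296·4.18·(T − 12.41) = 5417.3(T − 12.41)
  cup: 60.45(T − 12.41)
5649.1 T = 92496 + 17138 + 67979 = 177613
T ≈ 31.44 °C (< 100 °C, so full condensation is consistent).

T_f ≈ 31.4 °C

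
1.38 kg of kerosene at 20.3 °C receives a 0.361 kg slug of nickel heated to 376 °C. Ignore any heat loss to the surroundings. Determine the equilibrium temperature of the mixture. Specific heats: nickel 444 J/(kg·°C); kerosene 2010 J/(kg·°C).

With ΣQ=0 the equilibrium temperature is the m·c-weighted mean:
T_f = (160.28·376 + 2773.8·20.3) / (160.28 + 2773.8)
    = 116575 / 2934.1 ≈ 39.73 °C

T_f ≈ 39.7 °C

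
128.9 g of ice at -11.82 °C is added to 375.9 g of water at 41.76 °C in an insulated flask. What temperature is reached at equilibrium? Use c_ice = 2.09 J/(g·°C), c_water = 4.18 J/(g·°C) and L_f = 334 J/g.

T_f ≈ 9.2 °C

Sum of m c ΔT and latent-heat terms is zero:
warm ice to 0 °C: 128.9×2.09×(0 − (-11.82)) = 3184.3
  fusion: m_ice L_f = 128.9×334 = 43053
  meltwater 0→T: 128.9×4.18×T = 538.8 T
  water cools: 375.9×4.18×(T − 41.76) = 1571.3(T − 41.76)
2110.1 T = 65616 − 46237 = 19379
T ≈ 9.18 °C (positive, so assuming full melt was valid).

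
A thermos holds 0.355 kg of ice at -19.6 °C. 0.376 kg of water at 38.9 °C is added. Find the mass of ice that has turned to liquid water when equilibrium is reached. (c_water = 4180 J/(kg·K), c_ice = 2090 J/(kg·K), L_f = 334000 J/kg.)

Water can give up m c ΔT = 0.376×4180×38.9 = 61138 J before reaching 0 °C.
Of that, 0.355×2090×19.6 = 14542 J goes to bring the ice to 0 °C, leaving 46596 J.
To melt every bit of ice: 0.355×334000 = 118570 J.
46596 J < 118570 J, so only part of the ice melts and the system sits at 0 °C.
m_melt = 46596 / L_f = 0.1395 kg.

m_melted ≈ 0.14 kg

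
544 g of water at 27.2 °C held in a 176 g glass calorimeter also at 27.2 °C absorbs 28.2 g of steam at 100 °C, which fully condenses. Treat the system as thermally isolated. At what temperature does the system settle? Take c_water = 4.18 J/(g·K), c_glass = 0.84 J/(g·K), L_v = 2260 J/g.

T_f ≈ 55.7 °C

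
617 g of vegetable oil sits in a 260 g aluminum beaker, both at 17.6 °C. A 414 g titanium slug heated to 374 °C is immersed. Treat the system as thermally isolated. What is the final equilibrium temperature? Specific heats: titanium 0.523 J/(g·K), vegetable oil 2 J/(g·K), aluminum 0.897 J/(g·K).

T_f ≈ 63.4 °C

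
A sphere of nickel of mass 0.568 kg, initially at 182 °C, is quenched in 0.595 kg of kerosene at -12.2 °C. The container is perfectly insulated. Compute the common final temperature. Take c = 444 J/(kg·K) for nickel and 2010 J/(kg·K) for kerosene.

T_f is the heat-capacity-weighted average of the initial temperatures:
T_f = (252.19*182 + 1196*(-12.2)) / (252.19 + 1196)
    = 31308 / 1448.1 ≈ 21.62 °C

T_f ≈ 21.6 °C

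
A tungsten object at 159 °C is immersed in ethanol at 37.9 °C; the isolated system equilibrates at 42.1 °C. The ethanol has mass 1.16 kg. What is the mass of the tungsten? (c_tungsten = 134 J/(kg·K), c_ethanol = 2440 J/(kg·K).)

Energy conservation, ΣQ = 0:
m·134·(42.1 − 159) + 1.16·2440·(42.1 − 37.9) = 0
-15665 m = -11888
m = -11888/-15665 ≈ 0.7589 kg

m ≈ 0.759 kg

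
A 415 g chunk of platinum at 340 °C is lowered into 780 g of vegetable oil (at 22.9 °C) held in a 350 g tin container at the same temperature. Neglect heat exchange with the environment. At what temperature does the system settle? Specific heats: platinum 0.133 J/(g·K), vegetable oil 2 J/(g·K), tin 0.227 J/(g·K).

Let T be the final temperature. ΣQ_i = 0:
415×0.133×(T − 340) + 780×2×(T − 22.9) + 350×0.227×(T − 22.9) = 0
55.2(T − 340) + 1560(T − 22.9) + 79.45(T − 22.9) = 0
(55.2 + 1560 + 79.45) T = 55.2×340 + 1560×22.9 + 79.45×22.9
T ≈ 33.23 °C

T_f ≈ 33.2 °C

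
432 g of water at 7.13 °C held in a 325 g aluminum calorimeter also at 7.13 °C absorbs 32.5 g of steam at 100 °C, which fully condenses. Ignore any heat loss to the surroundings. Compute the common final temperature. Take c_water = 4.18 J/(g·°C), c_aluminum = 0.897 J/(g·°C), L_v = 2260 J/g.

T_f ≈ 45.7 °C

Let T be the final temperature. ΣQ_i = 0:
steam→water at 100 °C releases m L_v = 32.5×2260 = 73450
  condensed water 100 °C→T: 135.85(T − 100)
  original water: 1805.8(T − 7.13)
  cup: 291.53(T − 7.13)
2233.1 T = 73450 + 13585 + 14954 = 101989
T ≈ 45.67 °C — below 100 °C, confirming all the steam condensed.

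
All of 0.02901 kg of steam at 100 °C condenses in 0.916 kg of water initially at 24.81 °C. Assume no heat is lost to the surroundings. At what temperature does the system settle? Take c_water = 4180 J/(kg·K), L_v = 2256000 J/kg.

Sum of m c ΔT and latent-heat terms is zero:
condense steam: −0.02901×2256000 = −65447; condensate cools 100→T: 0.02901×4180×(T − 100) = 121.26(T − 100); water warms: 0.916×4180×(T − 24.81) = 3828.9(T − 24.81)
3950.1 T = 65447 + 12126 + 94995 = 172567
T ≈ 43.69 °C, under the boiling point, so the assumption holds.

T_f ≈ 43.7 °C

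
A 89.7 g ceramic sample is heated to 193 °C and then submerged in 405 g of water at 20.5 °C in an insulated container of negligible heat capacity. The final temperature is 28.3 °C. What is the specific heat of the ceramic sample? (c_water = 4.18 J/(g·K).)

Conservation of energy gives ΣQ = 0:
89.7·c·(28.3 − 193) + 405·4.18·(28.3 − 20.5) = 0
-14774 c = -13205
c = -13205/-14774 ≈ 0.8938 J/(g·K)

c ≈ 0.894 J/(g·K)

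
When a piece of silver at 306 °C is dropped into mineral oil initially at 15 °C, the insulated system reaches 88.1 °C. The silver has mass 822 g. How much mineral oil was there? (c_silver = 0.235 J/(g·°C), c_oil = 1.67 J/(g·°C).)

m ≈ 345 g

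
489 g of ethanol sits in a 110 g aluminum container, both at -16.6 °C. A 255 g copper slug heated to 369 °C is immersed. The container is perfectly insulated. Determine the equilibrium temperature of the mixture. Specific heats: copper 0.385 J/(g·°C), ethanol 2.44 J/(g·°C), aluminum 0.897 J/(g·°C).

T_f ≈ 10.6 °C

Let T be the final temperature. ΣQ_i = 0:
255*0.385*(T − 369) + 489*2.44*(T − (-16.6)) + 110*0.897*(T − (-16.6)) = 0
(98.17 + 1193.2 + 98.67) T = 98.17*369 + 1193.2*(-16.6) + 98.67*(-16.6)
T = 14782/1390 ≈ 10.63 °C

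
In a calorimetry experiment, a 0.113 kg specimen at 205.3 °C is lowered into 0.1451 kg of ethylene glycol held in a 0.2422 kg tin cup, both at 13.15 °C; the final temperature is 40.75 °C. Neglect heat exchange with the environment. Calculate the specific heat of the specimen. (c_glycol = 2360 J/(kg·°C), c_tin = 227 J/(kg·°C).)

c ≈ 590 J/(kg·°C)

Setting the total heat transfer to zero:
0.113·c·(40.75 − 205.3) + 0.1451·2360·(40.75 − 13.15) + 0.2422·227·(40.75 − 13.15) = 0
-18.59 c = -10969
c = -10969/-18.59 ≈ 589.9 J/(kg·°C)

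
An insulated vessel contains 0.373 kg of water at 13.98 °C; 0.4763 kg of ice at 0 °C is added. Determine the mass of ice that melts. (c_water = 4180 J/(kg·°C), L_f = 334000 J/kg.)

m_melted ≈ 0.0653 kg

Water can give up m c ΔT = 0.373·4180·13.98 = 21797 J before reaching 0 °C.
Fully melting the ice requires m_ice L_f = 0.4763·334000 = 159084 J.
Since 21797 < 159084 J, not all the ice melts; equilibrium is at 0 °C.
Mass melted = 21797/334000 ≈ 0.06526 kg.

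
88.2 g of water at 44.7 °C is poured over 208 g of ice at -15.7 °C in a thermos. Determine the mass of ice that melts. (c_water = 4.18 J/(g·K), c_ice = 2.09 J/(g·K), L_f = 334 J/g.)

Water can give up m c ΔT = 88.2·4.18·44.7 = 16480 J before reaching 0 °C.
Warming the ice to 0 °C takes 208·2.09·15.7 = 6825.1 J, leaving 9654.7 J for melting.
To melt every bit of ice: 208·334 = 69472 J.
That's not enough to melt it all — equilibrium is at 0 °C with ice remaining.
m_melted·334 = 9654.7  ⇒  m_melted ≈ 28.91 g.

m_melted ≈ 28.9 g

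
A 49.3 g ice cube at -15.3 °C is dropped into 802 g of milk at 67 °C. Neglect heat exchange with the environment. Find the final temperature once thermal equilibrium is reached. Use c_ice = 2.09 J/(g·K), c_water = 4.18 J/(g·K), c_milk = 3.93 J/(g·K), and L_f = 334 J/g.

Let T be the final temperature. ΣQ_i = 0:
ice -15.3→0 °C: 49.3·2.09·15.3 = 1576.5; fusion: m_ice L_f = 49.3·334 = 16466; warm the meltwater: 206.07 T; milk cools: 802·3.93·(T − 67) = 3151.9(T − 67)
3357.9 T = 211175 − 18043 = 193132
T ≈ 57.52 °C. Since T > 0 °C, the all-ice-melts assumption holds.

T_f ≈ 57.5 °C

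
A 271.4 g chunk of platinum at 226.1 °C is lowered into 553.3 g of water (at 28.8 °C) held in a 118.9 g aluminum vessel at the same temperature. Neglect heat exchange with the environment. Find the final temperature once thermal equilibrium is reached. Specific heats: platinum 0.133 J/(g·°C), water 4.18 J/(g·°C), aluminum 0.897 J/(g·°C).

Setting the total heat transfer to zero:
271.4×0.133×(T − 226.1) + 553.3×4.18×(T − 28.8) + 118.9×0.897×(T − 28.8) = 0
36.1(T − 226.1) + 2312.8(T − 28.8) + 106.65(T − 28.8) = 0
2455.5 T = 77841
T = 77841 / 2455.5 = 31.7 °C

T_f ≈ 31.7 °C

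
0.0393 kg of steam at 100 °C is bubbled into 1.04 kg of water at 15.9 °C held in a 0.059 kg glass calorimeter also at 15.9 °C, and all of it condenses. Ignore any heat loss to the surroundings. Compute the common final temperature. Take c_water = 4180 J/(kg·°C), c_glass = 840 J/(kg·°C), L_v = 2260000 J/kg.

T_f ≈ 38.4 °C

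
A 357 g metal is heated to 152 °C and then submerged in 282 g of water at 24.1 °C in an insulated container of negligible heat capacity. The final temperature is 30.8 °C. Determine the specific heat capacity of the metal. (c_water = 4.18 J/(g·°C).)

Heat lost by the metal = heat gained by the water:
357·c·(152 − 30.8) = 282·4.18·(30.8 − 24.1)
43268 c = 7897.7  ⇒  c ≈ 0.1825 J/(g·°C)

c ≈ 0.183 J/(g·°C)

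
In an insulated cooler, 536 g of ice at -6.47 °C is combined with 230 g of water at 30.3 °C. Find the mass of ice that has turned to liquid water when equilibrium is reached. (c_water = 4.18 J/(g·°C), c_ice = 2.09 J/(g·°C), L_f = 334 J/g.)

m_melted ≈ 65.5 g

Heat available from the water dropping to 0 °C: 230·4.18·30.3 = 29130 J.
Of that, 536·2.09·6.47 = 7248 J goes to bring the ice to 0 °C, leaving 21882 J.
To melt every bit of ice: 536·334 = 179024 J.
That's not enough to melt it all — equilibrium is at 0 °C with ice remaining.
m_melt = 21882 / L_f = 65.52 g.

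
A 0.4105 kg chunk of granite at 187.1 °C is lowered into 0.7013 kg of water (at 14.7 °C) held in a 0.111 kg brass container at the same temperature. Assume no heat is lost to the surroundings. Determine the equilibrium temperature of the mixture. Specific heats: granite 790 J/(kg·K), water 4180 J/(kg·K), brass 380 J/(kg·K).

T_f ≈ 31.7 °C

Heat gained plus heat lost sum to zero:
0.4105×790×(T − 187.1) + 0.7013×4180×(T − 14.7) + 0.111×380×(T − 14.7) = 0
3297.9 T = 104388
T ≈ 31.65 °C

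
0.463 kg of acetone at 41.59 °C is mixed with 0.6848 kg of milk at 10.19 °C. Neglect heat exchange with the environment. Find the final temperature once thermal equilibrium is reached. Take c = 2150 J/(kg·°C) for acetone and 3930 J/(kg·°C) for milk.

T_f ≈ 18.7 °C

Set heat shed by the hot body equal to heat absorbed by the cold body:
0.463·2150·(41.59 − T) = 0.6848·3930·(T − 10.19)
995.45(41.59 − T) = 2691.3(T − 10.19)
3686.7 T = 68825  ⇒  T ≈ 18.67 °C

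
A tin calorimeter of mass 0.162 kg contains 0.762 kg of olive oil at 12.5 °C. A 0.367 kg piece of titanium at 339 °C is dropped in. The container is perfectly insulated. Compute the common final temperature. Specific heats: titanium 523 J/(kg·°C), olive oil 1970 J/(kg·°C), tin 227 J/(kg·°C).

Energy conservation, ΣQ = 0:
0.367·523·(T − 339) + 0.762·1970·(T − 12.5) + 0.162·227·(T − 12.5) = 0
191.94(T − 339) + 1501.1(T − 12.5) + 36.77(T − 12.5) = 0
1729.9 T = 84292
T ≈ 48.73 °C

T_f ≈ 48.7 °C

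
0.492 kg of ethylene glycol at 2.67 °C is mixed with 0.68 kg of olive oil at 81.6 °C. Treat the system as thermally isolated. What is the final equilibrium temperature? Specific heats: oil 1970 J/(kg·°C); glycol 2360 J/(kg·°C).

T_f ≈ 45.0 °C

Setting the total heat transfer to zero:
0.68×1970×(T − 81.6) + 0.492×2360×(T − 2.67) = 0
1339.6(T − 81.6) + 1161.1(T − 2.67) = 0
(1339.6 + 1161.1) T = 1339.6×81.6 + 1161.1×2.67
T = 112412/2500.7 ≈ 44.95 °C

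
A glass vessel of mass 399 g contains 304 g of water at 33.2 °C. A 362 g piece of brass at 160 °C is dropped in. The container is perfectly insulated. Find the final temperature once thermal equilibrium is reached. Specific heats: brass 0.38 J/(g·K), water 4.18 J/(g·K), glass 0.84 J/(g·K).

Heat gained plus heat lost sum to zero:
362·0.38·(T − 160) + 304·4.18·(T − 33.2) + 399·0.84·(T − 33.2) = 0
137.56(T − 160) + 1270.7(T − 33.2) + 335.16(T − 33.2) = 0
1743.4 T = 75325
T = 75325/1743.4 ≈ 43.20 °C

T_f ≈ 43.2 °C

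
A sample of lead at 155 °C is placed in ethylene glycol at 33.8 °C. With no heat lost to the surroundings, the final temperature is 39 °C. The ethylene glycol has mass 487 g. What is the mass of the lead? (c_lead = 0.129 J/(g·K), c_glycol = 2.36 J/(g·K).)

m ≈ 399 g

|Q_lead| = |Q_glycol|:
m·0.129·(155 − 39) = 487·2.36·(39 − 33.8)
14.96 m = 5976.5  ⇒  m ≈ 399.4 g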